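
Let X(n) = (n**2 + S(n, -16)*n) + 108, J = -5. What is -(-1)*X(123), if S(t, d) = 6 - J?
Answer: 16590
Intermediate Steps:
S(t, d) = 11 (S(t, d) = 6 - 1*(-5) = 6 + 5 = 11)
X(n) = 108 + n**2 + 11*n (X(n) = (n**2 + 11*n) + 108 = 108 + n**2 + 11*n)
-(-1)*X(123) = -(-1)*(108 + 123**2 + 11*123) = -(-1)*(108 + 15129 + 1353) = -(-1)*16590 = -1*(-16590) = 16590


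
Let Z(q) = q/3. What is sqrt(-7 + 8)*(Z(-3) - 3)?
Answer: -4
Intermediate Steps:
Z(q) = q/3 (Z(q) = q*(1/3) = q/3)
sqrt(-7 + 8)*(Z(-3) - 3) = sqrt(-7 + 8)*((1/3)*(-3) - 3) = sqrt(1)*(-1 - 3) = 1*(-4) = -4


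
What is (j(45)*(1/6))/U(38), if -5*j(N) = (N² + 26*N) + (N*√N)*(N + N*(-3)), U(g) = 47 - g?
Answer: -71/6 + 45*√5 ≈ 88.790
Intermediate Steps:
j(N) = -26*N/5 - N²/5 + 2*N^(5/2)/5 (j(N) = -((N² + 26*N) + (N*√N)*(N + N*(-3)))/5 = -((N² + 26*N) + N^(3/2)*(N - 3*N))/5 = -((N² + 26*N) + N^(3/2)*(-2*N))/5 = -((N² + 26*N) - 2*N^(5/2))/5 = -(N² - 2*N^(5/2) + 26*N)/5 = -26*N/5 - N²/5 + 2*N^(5/2)/5)
(j(45)*(1/6))/U(38) = ((-26/5*45 - ⅕*45² + 2*45^(5/2)/5)*(1/6))/(47 - 1*38) = ((-234 - ⅕*2025 + 2*(6075*√5)/5)*(1*(⅙)))/(47 - 38) = ((-234 - 405 + 2430*√5)*(⅙))/9 = ((-639 + 2430*√5)*(⅙))*(⅑) = (-213/2 + 405*√5)*(⅑) = -71/6 + 45*√5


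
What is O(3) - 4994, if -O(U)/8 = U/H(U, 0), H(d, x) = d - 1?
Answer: -5006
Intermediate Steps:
H(d, x) = -1 + d
O(U) = -8*U/(-1 + U)
O(3) - 4994 = -8*3/(-1 + 3) - 4994 = -8*3/2 - 4994 = -8*3*1/2 - 4994 = -12 - 4994 = -5006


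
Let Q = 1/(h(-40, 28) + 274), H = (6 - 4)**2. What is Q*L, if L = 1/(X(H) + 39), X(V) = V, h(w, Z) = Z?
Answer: 1/12986 ≈ 7.7006e-5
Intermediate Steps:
H = 4 (H = 2**2 = 4)
L = 1/43 (L = 1/(4 + 39) = 1/43 ≈ 0.023256)
Q = 1/302 (Q = 1/(28 + 274) = 1/302 ≈ 0.0033113)
Q*L = (1/302)*(1/43) = 1/12986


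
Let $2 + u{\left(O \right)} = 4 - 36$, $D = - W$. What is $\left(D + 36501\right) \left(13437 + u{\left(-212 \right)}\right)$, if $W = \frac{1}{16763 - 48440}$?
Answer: $\frac{15497113911734}{31677} \approx 4.8922 \cdot 10^{8}$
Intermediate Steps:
$W = - \frac{1}{31677}$ ($W = \frac{1}{-31677} = - \frac{1}{31677} \approx -3.1569 \cdot 10^{-5}$)
$D = \frac{1}{31677}$ ($D = \left(-1\right) \left(- \frac{1}{31677}\right) = \frac{1}{31677} \approx 3.1569 \cdot 10^{-5}$)
$u{\left(O \right)} = -34$ ($u{\left(O \right)} = -2 + \left(4 - 36\right) = -2 - 32 = -34$)
$\left(D + 36501\right) \left(13437 + u{\left(-212 \right)}\right) = \left(\frac{1}{31677} + 36501\right) \left(13437 - 34\right) = \frac{1156242178}{31677} \cdot 13403 = \frac{15497113911734}{31677}$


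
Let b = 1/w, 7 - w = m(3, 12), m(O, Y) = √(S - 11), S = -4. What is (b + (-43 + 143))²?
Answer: (140200*√15 + 341401*I)/(2*(7*√15 + 17*I)) ≈ 10022.0 + 12.116*I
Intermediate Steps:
m(O, Y) = I*√15 (m(O, Y) = √(-4 - 11) = √(-15) = I*√15)
w = 7 - I*√15 ≈ 7.0 - 3.873*I
b = 1/(7 - I*√15) ≈ 0.10938 + 0.060515*I
(b + (-43 + 143))² = ((7/64 + I*√15/64) + (-43 + 143))² = ((7/64 + I*√15/64) + 100)² = (6407/64 + I*√15/64)²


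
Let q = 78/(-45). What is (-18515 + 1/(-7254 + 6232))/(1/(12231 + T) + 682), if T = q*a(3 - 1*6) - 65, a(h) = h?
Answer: -575768687668/21208440267 ≈ -27.148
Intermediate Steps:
q = -26/15 (q = 78*(-1/45) = -26/15 ≈ -1.7333)
T = -299/5 (T = -26*(3 - 1*6)/15 - 65 = -26*(3 - 6)/15 - 65 = -26/15*(-3) - 65 = 26/5 - 65 = -299/5 ≈ -59.800)
(-18515 + 1/(-7254 + 6232))/(1/(12231 + T) + 682) = (-18515 + 1/(-7254 + 6232))/(1/(12231 - 299/5) + 682) = (-18515 + 1/(-1022))/(1/(60856/5) + 682) = (-18515 - 1/1022)/(5/60856 + 682) = -18922331/(1022*41503797/60856) = -18922331/1022*60856/41503797 = -575768687668/21208440267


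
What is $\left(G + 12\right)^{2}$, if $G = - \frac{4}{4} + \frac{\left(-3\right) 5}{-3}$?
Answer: $256$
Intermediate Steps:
$G = 4$ ($G = \left(-4\right) \frac{1}{4} - -5 = -1 + 5 = 4$)
$\left(G + 12\right)^{2} = \left(4 + 12\right)^{2} = 16^{2} = 256$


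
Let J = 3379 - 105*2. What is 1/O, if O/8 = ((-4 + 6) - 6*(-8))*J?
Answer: 1/1267600 ≈ 7.8889e-7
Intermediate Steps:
J = 3169 (J = 3379 - 210 = 3169)
O = 1267600 (O = 8*(((-4 + 6) - 6*(-8))*3169) = 8*((2 + 48)*3169) = 8*(50*3169) = 8*158450 = 1267600)
1/O = 1/1267600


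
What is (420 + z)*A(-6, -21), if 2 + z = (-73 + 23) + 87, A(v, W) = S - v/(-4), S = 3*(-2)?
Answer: -6825/2 ≈ -3412.5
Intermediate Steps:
S = -6
A(v, W) = -6 + v/4 (A(v, W) = -6 - v/(-4) = -6 - v*(-1)/4 = -6 - (-1)*v/4 = -6 + v/4)
z = 35 (z = -2 + ((-73 + 23) + 87) = -2 + (-50 + 87) = -2 + 37 = 35)
(420 + z)*A(-6, -21) = (420 + 35)*(-6 + (1/4)*(-6)) = 455*(-6 - 3/2) = 455*(-15/2) = -6825/2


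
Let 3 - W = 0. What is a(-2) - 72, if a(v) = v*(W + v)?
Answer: -74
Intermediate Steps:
W = 3 (W = 3 - 1*0 = 3 + 0 = 3)
a(v) = v*(3 + v)
a(-2) - 72 = -2*(3 - 2) - 72 = -2*1 - 72 = -2 - 72 = -74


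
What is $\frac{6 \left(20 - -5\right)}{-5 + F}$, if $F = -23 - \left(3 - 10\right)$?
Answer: $- \frac{50}{7} \approx -7.1429$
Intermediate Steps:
$F = -16$ ($F = -23 - \left(3 - 10\right) = -23 - -7 = -23 + 7 = -16$)
$\frac{6 \left(20 - -5\right)}{-5 + F} = \frac{6 \left(20 - -5\right)}{-5 - 16} = \frac{6 \left(20 + 5\right)}{-21} = 6 \cdot 25 \left(- \frac{1}{21}\right) = 150 \left(- \frac{1}{21}\right) = - \frac{50}{7}$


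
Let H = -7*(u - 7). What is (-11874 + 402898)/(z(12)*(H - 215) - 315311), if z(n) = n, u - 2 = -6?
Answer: -391024/316967 ≈ -1.2336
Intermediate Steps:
u = -4 (u = 2 - 6 = -4)
H = 77 (H = -7*(-4 - 7) = -7*(-11) = 77)
(-11874 + 402898)/(z(12)*(H - 215) - 315311) = (-11874 + 402898)/(12*(77 - 215) - 315311) = 391024/(12*(-138) - 315311) = 391024/(-1656 - 315311) = 391024/(-316967) = 391024*(-1/316967) = -391024/316967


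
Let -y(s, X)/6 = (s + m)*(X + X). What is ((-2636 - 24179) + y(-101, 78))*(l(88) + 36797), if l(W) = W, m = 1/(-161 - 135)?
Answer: 92426211690/37 ≈ 2.4980e+9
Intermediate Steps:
m = -1/296 (m = 1/(-296) = -1/296 ≈ -0.0033784)
y(s, X) = -12*X*(-1/296 + s) (y(s, X) = -6*(s - 1/296)*(X + X) = -6*(-1/296 + s)*2*X = -12*X*(-1/296 + s))
((-2636 - 24179) + y(-101, 78))*(l(88) + 36797) = ((-2636 - 24179) + (3/74)*78*(1 - 296*(-101)))*(88 + 36797) = (-26815 + (3/74)*78*(1 + 29896))*36885 = (-26815 + (3/74)*78*29897)*36885 = (-26815 + 3497949/37)*36885 = (2505794/37)*36885 = 92426211690/37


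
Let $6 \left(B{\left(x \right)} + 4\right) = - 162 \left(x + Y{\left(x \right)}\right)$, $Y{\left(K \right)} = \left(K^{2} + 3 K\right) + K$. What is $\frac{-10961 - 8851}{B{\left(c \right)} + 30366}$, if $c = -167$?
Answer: $\frac{4953}{175024} \approx 0.028299$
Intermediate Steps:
$Y{\left(K \right)} = K^{2} + 4 K$
$B{\left(x \right)} = -4 - 27 x - 27 x \left(4 + x\right)$ ($B{\left(x \right)} = -4 + \frac{\left(-162\right) \left(x + x \left(4 + x\right)\right)}{6} = -4 + \frac{- 162 x - 162 x \left(4 + x\right)}{6} = -4 - \left(27 x + 27 x \left(4 + x\right)\right) = -4 - 27 x - 27 x \left(4 + x\right)$)
$\frac{-10961 - 8851}{B{\left(c \right)} + 30366} = \frac{-10961 - 8851}{\left(-4 - -22545 - 27 \left(-167\right)^{2}\right) + 30366} = - \frac{19812}{\left(-4 + 22545 - 753003\right) + 30366} = - \frac{19812}{-730462 + 30366} = - \frac{19812}{-700096} = \left(-19812\right) \left(- \frac{1}{700096}\right) = \frac{4953}{175024}$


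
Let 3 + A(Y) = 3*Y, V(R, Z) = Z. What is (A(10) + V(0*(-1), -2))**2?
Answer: 625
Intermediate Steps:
A(Y) = -3 + 3*Y
(A(10) + V(0*(-1), -2))**2 = ((-3 + 3*10) - 2)**2 = ((-3 + 30) - 2)**2 = (27 - 2)**2 = 25**2 = 625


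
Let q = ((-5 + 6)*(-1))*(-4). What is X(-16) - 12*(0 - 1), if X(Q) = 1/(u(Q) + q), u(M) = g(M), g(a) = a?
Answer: 143/12 ≈ 11.917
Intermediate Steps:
q = 4 (q = (1*(-1))*(-4) = -1*(-4) = 4)
u(M) = M
X(Q) = 1/(4 + Q) (X(Q) = 1/(Q + 4) = 1/(4 + Q))
X(-16) - 12*(0 - 1) = 1/(4 - 16) - 12*(0 - 1) = 1/(-12) - 12*(-1) = -1/12 - 1*(-12) = -1/12 + 12 = 143/12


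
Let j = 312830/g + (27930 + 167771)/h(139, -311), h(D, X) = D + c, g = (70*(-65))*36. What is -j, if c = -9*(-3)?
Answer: -228599243/194220 ≈ -1177.0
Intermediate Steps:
g = -163800 (g = -4550*36 = -163800)
c = 27
h(D, X) = 27 + D (h(D, X) = D + 27 = 27 + D)
j = 228599243/194220 (j = 312830/(-163800) + (27930 + 167771)/(27 + 139) = 312830*(-1/163800) + 195701/166 = -4469/2340 + 195701*(1/166) = -4469/2340 + 195701/166 = 228599243/194220 ≈ 1177.0)
-j = -1*228599243/194220 = -228599243/194220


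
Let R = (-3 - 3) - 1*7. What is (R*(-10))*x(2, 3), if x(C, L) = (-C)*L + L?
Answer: -390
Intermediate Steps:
x(C, L) = L - C*L (x(C, L) = -C*L + L = L - C*L)
R = -13 (R = -6 - 7 = -13)
(R*(-10))*x(2, 3) = (-13*(-10))*(3*(1 - 1*2)) = 130*(3*(1 - 2)) = 130*(3*(-1)) = 130*(-3) = -390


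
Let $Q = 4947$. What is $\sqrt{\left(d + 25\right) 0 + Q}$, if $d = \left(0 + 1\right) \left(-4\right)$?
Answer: $\sqrt{4947} \approx 70.335$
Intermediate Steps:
$d = -4$ ($d = 1 \left(-4\right) = -4$)
$\sqrt{\left(d + 25\right) 0 + Q} = \sqrt{\left(-4 + 25\right) 0 + 4947} = \sqrt{21 \cdot 0 + 4947} = \sqrt{0 + 4947} = \sqrt{4947}$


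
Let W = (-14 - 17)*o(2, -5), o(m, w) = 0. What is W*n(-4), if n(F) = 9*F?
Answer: 0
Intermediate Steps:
W = 0 (W = (-14 - 17)*0 = -31*0 = 0)
W*n(-4) = 0*(9*(-4)) = 0*(-36) = 0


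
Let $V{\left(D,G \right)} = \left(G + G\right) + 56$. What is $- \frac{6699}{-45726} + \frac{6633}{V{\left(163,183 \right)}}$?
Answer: $\frac{25510628}{1608031} \approx 15.865$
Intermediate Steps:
$V{\left(D,G \right)} = 56 + 2 G$ ($V{\left(D,G \right)} = 2 G + 56 = 56 + 2 G$)
$- \frac{6699}{-45726} + \frac{6633}{V{\left(163,183 \right)}} = - \frac{6699}{-45726} + \frac{6633}{56 + 2 \cdot 183} = \left(-6699\right) \left(- \frac{1}{45726}\right) + \frac{6633}{56 + 366} = \frac{2233}{15242} + \frac{6633}{422} = \frac{25510628}{1608031}$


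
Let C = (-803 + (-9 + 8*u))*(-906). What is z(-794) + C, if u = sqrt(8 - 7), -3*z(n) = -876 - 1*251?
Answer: 2186399/3 ≈ 7.2880e+5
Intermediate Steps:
z(n) = 1127/3 (z(n) = -(-876 - 1*251)/3 = -(-876 - 251)/3 = -1/3*(-1127) = 1127/3)
u = 1 (u = sqrt(1) = 1)
C = 728424 (C = (-803 + (-9 + 8*1))*(-906) = (-803 + (-9 + 8))*(-906) = (-803 - 1)*(-906) = -804*(-906) = 728424)
z(-794) + C = 1127/3 + 728424 = 2186399/3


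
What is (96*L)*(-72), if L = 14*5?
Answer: -483840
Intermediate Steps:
L = 70
(96*L)*(-72) = (96*70)*(-72) = 6720*(-72) = -483840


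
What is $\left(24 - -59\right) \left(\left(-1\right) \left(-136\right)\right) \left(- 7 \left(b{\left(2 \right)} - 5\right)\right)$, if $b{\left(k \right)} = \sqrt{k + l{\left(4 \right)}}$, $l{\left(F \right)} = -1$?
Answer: $316064$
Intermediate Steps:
$b{\left(k \right)} = \sqrt{-1 + k}$ ($b{\left(k \right)} = \sqrt{k - 1} = \sqrt{-1 + k}$)
$\left(24 - -59\right) \left(\left(-1\right) \left(-136\right)\right) \left(- 7 \left(b{\left(2 \right)} - 5\right)\right) = \left(24 - -59\right) \left(\left(-1\right) \left(-136\right)\right) \left(- 7 \left(\sqrt{-1 + 2} - 5\right)\right) = \left(24 + 59\right) 136 \left(- 7 \left(\sqrt{1} - 5\right)\right) = 83 \cdot 136 \left(- 7 \left(1 - 5\right)\right) = 11288 \left(\left(-7\right) \left(-4\right)\right) = 11288 \cdot 28 = 316064$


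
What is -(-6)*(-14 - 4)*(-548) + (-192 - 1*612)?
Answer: 58380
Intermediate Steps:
-(-6)*(-14 - 4)*(-548) + (-192 - 1*612) = -(-6)*(-18)*(-548) + (-192 - 612) = -1*108*(-548) - 804 = -108*(-548) - 804 = 59184 - 804 = 58380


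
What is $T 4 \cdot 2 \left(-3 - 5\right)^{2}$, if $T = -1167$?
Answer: $-597504$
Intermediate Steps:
$T 4 \cdot 2 \left(-3 - 5\right)^{2} = - 1167 \cdot 4 \cdot 2 \left(-3 - 5\right)^{2} = - 1167 \cdot 8 \left(-8\right)^{2} = - 1167 \cdot 8 \cdot 64 = \left(-1167\right) 512 = -597504$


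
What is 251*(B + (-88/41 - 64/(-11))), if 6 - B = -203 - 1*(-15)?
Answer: 22376650/451 ≈ 49616.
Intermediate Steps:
B = 194 (B = 6 - (-203 - 1*(-15)) = 6 - (-203 + 15) = 6 - 1*(-188) = 6 + 188 = 194)
251*(B + (-88/41 - 64/(-11))) = 251*(194 + (-88/41 - 64/(-11))) = 251*(194 + (-88*1/41 - 64*(-1/11))) = 251*(194 + (-88/41 + 64/11)) = 251*(194 + 1656/451) = 251*(89150/451) = 22376650/451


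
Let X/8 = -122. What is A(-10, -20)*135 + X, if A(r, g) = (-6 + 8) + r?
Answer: -2056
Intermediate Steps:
X = -976 (X = 8*(-122) = -976)
A(r, g) = 2 + r
A(-10, -20)*135 + X = (2 - 10)*135 - 976 = -8*135 - 976 = -1080 - 976 = -2056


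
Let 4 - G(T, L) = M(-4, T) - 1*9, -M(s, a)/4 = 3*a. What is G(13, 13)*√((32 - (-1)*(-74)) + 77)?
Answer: 169*√35 ≈ 999.82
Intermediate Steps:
M(s, a) = -12*a
G(T, L) = 13 + 12*T (G(T, L) = 4 - (-12*T - 1*9) = 4 - (-12*T - 9) = 4 - (-9 - 12*T) = 4 + (9 + 12*T) = 13 + 12*T)
G(13, 13)*√((32 - (-1)*(-74)) + 77) = (13 + 12*13)*√((32 - (-1)*(-74)) + 77) = (13 + 156)*√((32 - 1*74) + 77) = 169*√((32 - 74) + 77) = 169*√(-42 + 77) = 169*√35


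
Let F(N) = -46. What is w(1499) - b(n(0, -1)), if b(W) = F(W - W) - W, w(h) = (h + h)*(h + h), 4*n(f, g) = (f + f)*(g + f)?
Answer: 8988050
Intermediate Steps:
n(f, g) = f*(f + g)/2 (n(f, g) = ((f + f)*(g + f))/4 = ((2*f)*(f + g))/4 = (2*f*(f + g))/4 = f*(f + g)/2)
w(h) = 4*h² (w(h) = (2*h)*(2*h) = 4*h²)
b(W) = -46 - W
w(1499) - b(n(0, -1)) = 4*1499² - (-46 - 0*(0 - 1)/2) = 4*2247001 - (-46 - 0*(-1)/2) = 8988004 - (-46 - 1*0) = 8988004 - (-46 + 0) = 8988004 - 1*(-46) = 8988004 + 46 = 8988050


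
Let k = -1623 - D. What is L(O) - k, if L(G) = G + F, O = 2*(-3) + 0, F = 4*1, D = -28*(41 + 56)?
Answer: -1095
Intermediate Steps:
D = -2716 (D = -28*97 = -2716)
F = 4
k = 1093 (k = -1623 - 1*(-2716) = -1623 + 2716 = 1093)
O = -6 (O = -6 + 0 = -6)
L(G) = 4 + G (L(G) = G + 4 = 4 + G)
L(O) - k = (4 - 6) - 1*1093 = -2 - 1093 = -1095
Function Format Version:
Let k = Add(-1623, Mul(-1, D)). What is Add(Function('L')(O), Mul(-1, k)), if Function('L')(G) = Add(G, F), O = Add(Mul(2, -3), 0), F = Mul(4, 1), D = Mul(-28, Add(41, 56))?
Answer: -1095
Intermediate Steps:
D = -2716 (D = Mul(-28, 97) = -2716)
F = 4
k = 1093 (k = Add(-1623, Mul(-1, -2716)) = Add(-1623, 2716) = 1093)
O = -6 (O = Add(-6, 0) = -6)
Function('L')(G) = Add(4, G) (Function('L')(G) = Add(G, 4) = Add(4, G))
Add(Function('L')(O), Mul(-1, k)) = Add(Add(4, -6), Mul(-1, 1093)) = Add(-2, -1093) = -1095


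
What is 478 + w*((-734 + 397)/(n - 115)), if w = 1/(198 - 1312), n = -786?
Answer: 479774955/1003714 ≈ 478.00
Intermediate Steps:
w = -1/1114 (w = 1/(-1114) = -1/1114 ≈ -0.00089767)
478 + w*((-734 + 397)/(n - 115)) = 478 - (-734 + 397)/(1114*(-786 - 115)) = 478 - (-337)/(1114*(-901)) = 478 - (-337)*(-1)/(1114*901) = 478 - 1/1114*337/901 = 478 - 337/1003714 = 479774955/1003714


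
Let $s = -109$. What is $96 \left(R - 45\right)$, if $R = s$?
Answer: $-14784$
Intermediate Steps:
$R = -109$
$96 \left(R - 45\right) = 96 \left(-109 - 45\right) = 96 \left(-154\right) = -14784$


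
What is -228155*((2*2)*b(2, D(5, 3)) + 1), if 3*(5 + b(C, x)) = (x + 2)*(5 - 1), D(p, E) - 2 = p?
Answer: -6616495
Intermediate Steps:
D(p, E) = 2 + p
b(C, x) = -7/3 + 4*x/3 (b(C, x) = -5 + ((x + 2)*(5 - 1))/3 = -5 + ((2 + x)*4)/3 = -5 + (8 + 4*x)/3 = -5 + (8/3 + 4*x/3) = -7/3 + 4*x/3)
-228155*((2*2)*b(2, D(5, 3)) + 1) = -228155*((2*2)*(-7/3 + 4*(2 + 5)/3) + 1) = -228155*(4*(-7/3 + (4/3)*7) + 1) = -228155*(4*(-7/3 + 28/3) + 1) = -228155*(4*7 + 1) = -228155*(28 + 1) = -228155*29 = -45631*145 = -6616495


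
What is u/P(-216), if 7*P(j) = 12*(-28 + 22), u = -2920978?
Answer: 10223423/36 ≈ 2.8398e+5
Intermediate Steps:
P(j) = -72/7 (P(j) = (12*(-28 + 22))/7 = (12*(-6))/7 = (⅐)*(-72) = -72/7)
u/P(-216) = -2920978/(-72/7) = -2920978*(-7/72) = 10223423/36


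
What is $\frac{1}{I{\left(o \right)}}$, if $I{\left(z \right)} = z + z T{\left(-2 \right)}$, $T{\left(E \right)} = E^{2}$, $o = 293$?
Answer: $\frac{1}{1465} \approx 0.00068259$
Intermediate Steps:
$I{\left(z \right)} = 5 z$ ($I{\left(z \right)} = z + z \left(-2\right)^{2} = z + z 4 = z + 4 z = 5 z$)
$\frac{1}{I{\left(o \right)}} = \frac{1}{5 \cdot 293} = \frac{1}{1465}$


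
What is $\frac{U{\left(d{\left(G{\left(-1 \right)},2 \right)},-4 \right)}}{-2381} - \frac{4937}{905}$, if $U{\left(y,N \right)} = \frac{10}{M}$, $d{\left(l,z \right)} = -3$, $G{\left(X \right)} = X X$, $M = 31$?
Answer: $- \frac{364413957}{66798955} \approx -5.4554$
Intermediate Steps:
$G{\left(X \right)} = X^{2}$
$U{\left(y,N \right)} = \frac{10}{31}$
$\frac{U{\left(d{\left(G{\left(-1 \right)},2 \right)},-4 \right)}}{-2381} - \frac{4937}{905} = \frac{10}{31 \left(-2381\right)} - \frac{4937}{905} = \frac{10}{31} \left(- \frac{1}{2381}\right) - \frac{4937}{905} = - \frac{10}{73811} - \frac{4937}{905} = - \frac{364413957}{66798955}$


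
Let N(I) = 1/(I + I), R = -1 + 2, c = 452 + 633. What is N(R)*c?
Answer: 1085/2 ≈ 542.50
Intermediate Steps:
c = 1085
R = 1
N(I) = 1/(2*I)
N(R)*c = ((½)/1)*1085 = ((½)*1)*1085 = (½)*1085 = 1085/2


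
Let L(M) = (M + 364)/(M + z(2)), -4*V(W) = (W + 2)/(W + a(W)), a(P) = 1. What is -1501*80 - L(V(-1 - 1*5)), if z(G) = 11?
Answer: -6486139/54 ≈ -1.2011e+5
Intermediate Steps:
V(W) = -(2 + W)/(4*(1 + W)) (V(W) = -(W + 2)/(4*(W + 1)) = -(2 + W)/(4*(1 + W)))
L(M) = (364 + M)/(11 + M) (L(M) = (M + 364)/(M + 11) = (364 + M)/(11 + M))
-1501*80 - L(V(-1 - 1*5)) = -1501*80 - (364 + (-2 - (-1 - 1*5))/(4*(1 + (-1 - 1*5))))/(11 + (-2 - (-1 - 1*5))/(4*(1 + (-1 - 1*5)))) = -120080 - (364 + (-2 - (-1 - 5))/(4*(1 + (-1 - 5))))/(11 + (-2 - (-1 - 5))/(4*(1 + (-1 - 5)))) = -120080 - (364 + (-2 - 1*(-6))/(4*(1 - 6)))/(11 + (-2 - 1*(-6))/(4*(1 - 6))) = -120080 - (364 + (¼)*(-2 + 6)/(-5))/(11 + (¼)*(-2 + 6)/(-5)) = -120080 - (364 + (¼)*(-⅕)*4)/(11 + (¼)*(-⅕)*4) = -120080 - (364 - ⅕)/(11 - ⅕) = -120080 - 1819/(54/5*5) = -120080 - 5*1819/(54*5) = -120080 - 1*1819/54 = -120080 - 1819/54 = -6486139/54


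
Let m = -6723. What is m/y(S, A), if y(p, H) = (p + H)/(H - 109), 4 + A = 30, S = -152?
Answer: -62001/14 ≈ -4428.6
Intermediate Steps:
A = 26 (A = -4 + 30 = 26)
y(p, H) = (H + p)/(-109 + H)
m/y(S, A) = -6723*(-109 + 26)/(26 - 152) = -6723/(-126/(-83)) = -6723/((-1/83*(-126))) = -6723/126/83 = -6723*83/126 = -62001/14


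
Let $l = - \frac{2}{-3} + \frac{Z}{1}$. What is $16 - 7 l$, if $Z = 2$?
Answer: $- \frac{8}{3} \approx -2.6667$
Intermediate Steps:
$l = \frac{8}{3}$ ($l = - \frac{2}{-3} + \frac{2}{1} = \left(-2\right) \left(- \frac{1}{3}\right) + 2 \cdot 1 = \frac{2}{3} + 2 = \frac{8}{3} \approx 2.6667$)
$16 - 7 l = 16 - \frac{56}{3} = - \frac{8}{3}$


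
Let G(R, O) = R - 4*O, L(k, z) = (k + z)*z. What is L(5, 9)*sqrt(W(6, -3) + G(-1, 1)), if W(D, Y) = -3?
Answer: 252*I*sqrt(2) ≈ 356.38*I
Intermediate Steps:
L(k, z) = z*(k + z)
L(5, 9)*sqrt(W(6, -3) + G(-1, 1)) = (9*(5 + 9))*sqrt(-3 + (-1 - 4*1)) = (9*14)*sqrt(-3 + (-1 - 4)) = 126*sqrt(-3 - 5) = 126*sqrt(-8) = 126*(2*I*sqrt(2)) = 252*I*sqrt(2)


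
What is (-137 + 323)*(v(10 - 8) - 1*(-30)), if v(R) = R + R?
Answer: 6324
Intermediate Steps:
v(R) = 2*R
(-137 + 323)*(v(10 - 8) - 1*(-30)) = (-137 + 323)*(2*(10 - 8) - 1*(-30)) = 186*(2*2 + 30) = 186*(4 + 30) = 186*34 = 6324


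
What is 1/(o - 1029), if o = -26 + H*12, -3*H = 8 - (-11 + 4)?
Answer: -1/1115 ≈ -0.00089686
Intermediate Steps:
H = -5 (H = -(8 - (-11 + 4))/3 = -(8 - 1*(-7))/3 = -(8 + 7)/3 = -⅓*15 = -5)
o = -86 (o = -26 - 5*12 = -26 - 60 = -86)
1/(o - 1029) = 1/(-86 - 1029) = 1/(-1115) = -1/1115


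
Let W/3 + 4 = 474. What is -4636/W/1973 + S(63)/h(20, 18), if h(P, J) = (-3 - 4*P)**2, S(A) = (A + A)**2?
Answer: 22066991638/9582357885 ≈ 2.3029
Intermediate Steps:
S(A) = 4*A**2 (S(A) = (2*A)**2 = 4*A**2)
W = 1410 (W = -12 + 3*474 = -12 + 1422 = 1410)
-4636/W/1973 + S(63)/h(20, 18) = -4636/1410/1973 + (4*63**2)/((3 + 4*20)**2) = -4636*1/1410*(1/1973) + (4*3969)/((3 + 80)**2) = -2318/705*1/1973 + 15876/(83**2) = -2318/1390965 + 15876/6889 = 22066991638/9582357885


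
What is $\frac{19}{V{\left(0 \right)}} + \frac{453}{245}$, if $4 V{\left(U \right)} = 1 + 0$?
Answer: $\frac{19073}{245} \approx 77.849$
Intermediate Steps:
$V{\left(U \right)} = \frac{1}{4}$ ($V{\left(U \right)} = \frac{1 + 0}{4} = \frac{1}{4} \cdot 1 = \frac{1}{4}$)
$\frac{19}{V{\left(0 \right)}} + \frac{453}{245} = 19 \frac{1}{\frac{1}{4}} + \frac{453}{245} = 19 \cdot 4 + 453 \cdot \frac{1}{245} = 76 + \frac{453}{245} = \frac{19073}{245}$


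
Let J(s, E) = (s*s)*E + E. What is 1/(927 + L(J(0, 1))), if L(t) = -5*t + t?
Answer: 1/923 ≈ 0.0010834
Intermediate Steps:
J(s, E) = E + E*s**2 (J(s, E) = s**2*E + E = E*s**2 + E = E + E*s**2)
L(t) = -4*t
1/(927 + L(J(0, 1))) = 1/(927 - 4*(1 + 0**2)) = 1/(927 - 4*(1 + 0)) = 1/(927 - 4) = 1/923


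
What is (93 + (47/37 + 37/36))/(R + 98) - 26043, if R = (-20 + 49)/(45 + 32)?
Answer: -262761491551/10089900 ≈ -26042.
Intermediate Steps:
R = 29/77 ≈ 0.37662
(93 + (47/37 + 37/36))/(R + 98) - 26043 = (93 + (47/37 + 37/36))/(29/77 + 98) - 26043 = (93 + (47*(1/37) + 37*(1/36)))/(7575/77) - 26043 = (93 + (47/37 + 37/36))*(77/7575) - 26043 = (93 + 3061/1332)*(77/7575) - 26043 = (126937/1332)*(77/7575) - 26043 = 9774149/10089900 - 26043 = -262761491551/10089900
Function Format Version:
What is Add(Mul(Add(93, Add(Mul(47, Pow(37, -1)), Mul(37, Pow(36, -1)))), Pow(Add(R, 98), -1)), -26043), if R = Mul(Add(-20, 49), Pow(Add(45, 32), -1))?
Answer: Rational(-262761491551, 10089900) ≈ -26042.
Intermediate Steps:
R = Rational(29, 77) (R = Mul(29, Pow(77, -1)) = Mul(29, Rational(1, 77)) = Rational(29, 77) ≈ 0.37662)
Add(Mul(Add(93, Add(Mul(47, Pow(37, -1)), Mul(37, Pow(36, -1)))), Pow(Add(R, 98), -1)), -26043) = Add(Mul(Add(93, Add(Mul(47, Pow(37, -1)), Mul(37, Pow(36, -1)))), Pow(Add(Rational(29, 77), 98), -1)), -26043) = Add(Mul(Add(93, Add(Mul(47, Rational(1, 37)), Mul(37, Rational(1, 36)))), Pow(Rational(7575, 77), -1)), -26043) = Add(Mul(Add(93, Add(Rational(47, 37), Rational(37, 36))), Rational(77, 7575)), -26043) = Add(Mul(Add(93, Rational(3061, 1332)), Rational(77, 7575)), -26043) = Add(Mul(Rational(126937, 1332), Rational(77, 7575)), -26043) = Add(Rational(9774149, 10089900), -26043) = Rational(-262761491551, 10089900)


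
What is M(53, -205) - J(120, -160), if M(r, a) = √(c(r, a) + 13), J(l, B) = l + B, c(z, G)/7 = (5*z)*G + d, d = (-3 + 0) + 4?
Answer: 40 + I*√380255 ≈ 40.0 + 616.65*I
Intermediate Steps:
d = 1 (d = -3 + 4 = 1)
c(z, G) = 7 + 35*G*z (c(z, G) = 7*((5*z)*G + 1) = 7*(5*G*z + 1) = 7*(1 + 5*G*z) = 7 + 35*G*z)
J(l, B) = B + l
M(r, a) = √(20 + 35*a*r) (M(r, a) = √((7 + 35*a*r) + 13) = √(20 + 35*a*r))
M(53, -205) - J(120, -160) = √(20 + 35*(-205)*53) - (-160 + 120) = √(20 - 380275) - 1*(-40) = √(-380255) + 40 = I*√380255 + 40 = 40 + I*√380255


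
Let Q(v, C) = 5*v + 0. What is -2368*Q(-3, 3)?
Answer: 35520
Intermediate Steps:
Q(v, C) = 5*v
-2368*Q(-3, 3) = -11840*(-3) = -2368*(-15) = 35520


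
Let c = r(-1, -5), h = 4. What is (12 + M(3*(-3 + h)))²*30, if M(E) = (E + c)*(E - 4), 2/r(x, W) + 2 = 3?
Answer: 1470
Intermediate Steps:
r(x, W) = 2 (r(x, W) = 2/(-2 + 3) = 2/1 = 2*1 = 2)
c = 2
M(E) = (-4 + E)*(2 + E) (M(E) = (E + 2)*(E - 4) = (2 + E)*(-4 + E) = (-4 + E)*(2 + E))
(12 + M(3*(-3 + h)))²*30 = (12 + (-8 + (3*(-3 + 4))² - 6*(-3 + 4)))²*30 = (12 + (-8 + (3*1)² - 6))²*30 = (12 + (-8 + 3² - 2*3))²*30 = (12 + (-8 + 9 - 6))²*30 = (12 - 5)²*30 = 7²*30 = 49*30 = 1470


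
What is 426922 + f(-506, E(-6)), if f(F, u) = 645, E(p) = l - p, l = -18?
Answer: 427567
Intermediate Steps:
E(p) = -18 - p
426922 + f(-506, E(-6)) = 426922 + 645 = 427567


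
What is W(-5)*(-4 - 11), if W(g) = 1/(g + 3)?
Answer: 15/2 ≈ 7.5000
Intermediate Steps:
W(g) = 1/(3 + g)
W(-5)*(-4 - 11) = (-4 - 11)/(3 - 5) = -15/(-2) = -1/2*(-15) = 15/2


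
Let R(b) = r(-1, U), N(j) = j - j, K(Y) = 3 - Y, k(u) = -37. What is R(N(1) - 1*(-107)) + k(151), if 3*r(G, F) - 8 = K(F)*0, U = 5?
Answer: -103/3 ≈ -34.333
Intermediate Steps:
N(j) = 0
r(G, F) = 8/3 (r(G, F) = 8/3 + ((3 - F)*0)/3 = 8/3 + (⅓)*0 = 8/3 + 0 = 8/3)
R(b) = 8/3
R(N(1) - 1*(-107)) + k(151) = 8/3 - 37 = -103/3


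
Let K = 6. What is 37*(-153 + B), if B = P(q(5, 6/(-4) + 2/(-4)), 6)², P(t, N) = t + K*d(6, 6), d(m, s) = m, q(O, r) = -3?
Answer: 34632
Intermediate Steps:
P(t, N) = 36 + t (P(t, N) = t + 6*6 = t + 36 = 36 + t)
B = 1089 (B = (36 - 3)² = 33² = 1089)
37*(-153 + B) = 37*(-153 + 1089) = 37*936 = 34632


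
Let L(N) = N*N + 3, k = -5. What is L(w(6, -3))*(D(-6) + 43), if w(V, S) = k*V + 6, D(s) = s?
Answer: 21423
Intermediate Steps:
w(V, S) = 6 - 5*V (w(V, S) = -5*V + 6 = 6 - 5*V)
L(N) = 3 + N**2 (L(N) = N**2 + 3 = 3 + N**2)
L(w(6, -3))*(D(-6) + 43) = (3 + (6 - 5*6)**2)*(-6 + 43) = (3 + (6 - 30)**2)*37 = (3 + (-24)**2)*37 = (3 + 576)*37 = 579*37 = 21423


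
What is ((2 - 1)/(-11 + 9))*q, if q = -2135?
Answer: 2135/2 ≈ 1067.5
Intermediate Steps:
((2 - 1)/(-11 + 9))*q = ((2 - 1)/(-11 + 9))*(-2135) = (1/(-2))*(-2135) = (1*(-1/2))*(-2135) = -1/2*(-2135) = 2135/2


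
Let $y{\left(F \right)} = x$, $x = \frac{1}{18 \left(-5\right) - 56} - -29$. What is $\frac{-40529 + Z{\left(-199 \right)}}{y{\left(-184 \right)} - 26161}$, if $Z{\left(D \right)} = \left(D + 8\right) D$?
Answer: $\frac{52560}{545039} \approx 0.096433$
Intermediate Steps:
$x = \frac{4233}{146}$ ($x = \frac{1}{-90 - 56} + 29 = \frac{1}{-146} + 29 = - \frac{1}{146} + 29 = \frac{4233}{146} \approx 28.993$)
$y{\left(F \right)} = \frac{4233}{146}$
$Z{\left(D \right)} = D \left(8 + D\right)$ ($Z{\left(D \right)} = \left(8 + D\right) D = D \left(8 + D\right)$)
$\frac{-40529 + Z{\left(-199 \right)}}{y{\left(-184 \right)} - 26161} = \frac{-40529 - 199 \left(8 - 199\right)}{\frac{4233}{146} - 26161} = \frac{-40529 - -38009}{- \frac{3815273}{146}} = \left(-40529 + 38009\right) \left(- \frac{146}{3815273}\right) = \left(-2520\right) \left(- \frac{146}{3815273}\right) = \frac{52560}{545039}$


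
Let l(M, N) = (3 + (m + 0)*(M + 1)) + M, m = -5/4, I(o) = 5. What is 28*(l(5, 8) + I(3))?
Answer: 154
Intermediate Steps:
m = -5/4 (m = -5*¼ = -5/4 ≈ -1.2500)
l(M, N) = 7/4 - M/4 (l(M, N) = (3 + (-5/4 + 0)*(M + 1)) + M = (3 - 5*(1 + M)/4) + M = (3 + (-5/4 - 5*M/4)) + M = (7/4 - 5*M/4) + M = 7/4 - M/4)
28*(l(5, 8) + I(3)) = 28*((7/4 - ¼*5) + 5) = 28*((7/4 - 5/4) + 5) = 28*(½ + 5) = 28*(11/2) = 154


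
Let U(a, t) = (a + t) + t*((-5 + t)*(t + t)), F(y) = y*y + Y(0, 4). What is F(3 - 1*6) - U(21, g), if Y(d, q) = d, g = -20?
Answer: 20008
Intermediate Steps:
F(y) = y² (F(y) = y*y + 0 = y² + 0 = y²)
U(a, t) = a + t + 2*t²*(-5 + t) (U(a, t) = (a + t) + t*((-5 + t)*(2*t)) = (a + t) + t*(2*t*(-5 + t)) = (a + t) + 2*t²*(-5 + t) = a + t + 2*t²*(-5 + t))
F(3 - 1*6) - U(21, g) = (3 - 1*6)² - (21 - 20 - 10*(-20)² + 2*(-20)³) = (3 - 6)² - (21 - 20 - 10*400 + 2*(-8000)) = (-3)² - (21 - 20 - 4000 - 16000) = 9 - 1*(-19999) = 9 + 19999 = 20008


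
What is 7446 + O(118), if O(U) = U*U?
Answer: 21370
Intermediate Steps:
O(U) = U²
7446 + O(118) = 7446 + 118² = 7446 + 13924 = 21370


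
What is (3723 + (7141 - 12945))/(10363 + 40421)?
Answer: -2081/50784 ≈ -0.040977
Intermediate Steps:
(3723 + (7141 - 12945))/(10363 + 40421) = (3723 - 5804)/50784 = -2081*1/50784 = -2081/50784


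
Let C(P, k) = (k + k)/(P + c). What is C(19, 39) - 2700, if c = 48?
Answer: -180822/67 ≈ -2698.8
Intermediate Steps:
C(P, k) = 2*k/(48 + P) (C(P, k) = (k + k)/(P + 48) = (2*k)/(48 + P) = 2*k/(48 + P))
C(19, 39) - 2700 = 2*39/(48 + 19) - 2700 = 2*39/67 - 2700 = 2*39*(1/67) - 2700 = 78/67 - 2700 = -180822/67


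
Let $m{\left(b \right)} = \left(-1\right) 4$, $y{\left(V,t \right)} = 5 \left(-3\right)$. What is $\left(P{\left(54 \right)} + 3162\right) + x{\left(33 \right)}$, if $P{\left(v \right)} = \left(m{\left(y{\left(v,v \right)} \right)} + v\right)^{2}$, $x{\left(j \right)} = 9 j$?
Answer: $5959$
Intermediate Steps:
$y{\left(V,t \right)} = -15$
$m{\left(b \right)} = -4$
$P{\left(v \right)} = \left(-4 + v\right)^{2}$
$\left(P{\left(54 \right)} + 3162\right) + x{\left(33 \right)} = \left(\left(-4 + 54\right)^{2} + 3162\right) + 9 \cdot 33 = \left(50^{2} + 3162\right) + 297 = \left(2500 + 3162\right) + 297 = 5662 + 297 = 5959$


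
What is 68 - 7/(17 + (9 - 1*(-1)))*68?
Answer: 1360/27 ≈ 50.370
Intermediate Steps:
68 - 7/(17 + (9 - 1*(-1)))*68 = 68 - 7/(17 + (9 + 1))*68 = 68 - 7/(17 + 10)*68 = 68 - 7/27*68 = 68 - 476/27 = 1360/27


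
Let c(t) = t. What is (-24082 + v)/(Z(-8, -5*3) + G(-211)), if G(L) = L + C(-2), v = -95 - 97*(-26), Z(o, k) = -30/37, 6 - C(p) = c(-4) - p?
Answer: 801235/7541 ≈ 106.25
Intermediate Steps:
C(p) = 10 + p (C(p) = 6 - (-4 - p) = 6 + (4 + p) = 10 + p)
Z(o, k) = -30/37 (Z(o, k) = -30*1/37 = -30/37)
v = 2427 (v = -95 + 2522 = 2427)
G(L) = 8 + L (G(L) = L + (10 - 2) = L + 8 = 8 + L)
(-24082 + v)/(Z(-8, -5*3) + G(-211)) = (-24082 + 2427)/(-30/37 + (8 - 211)) = -21655/(-30/37 - 203) = -21655/(-7541/37) = -21655*(-37/7541) = 801235/7541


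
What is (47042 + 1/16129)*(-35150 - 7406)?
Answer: -32288957270964/16129 ≈ -2.0019e+9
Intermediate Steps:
(47042 + 1/16129)*(-35150 - 7406) = (47042 + 1/16129)*(-42556) = (758740419/16129)*(-42556) = -32288957270964/16129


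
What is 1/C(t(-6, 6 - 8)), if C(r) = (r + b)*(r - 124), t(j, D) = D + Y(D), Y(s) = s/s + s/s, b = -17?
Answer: 1/2108 ≈ 0.00047438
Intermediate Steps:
Y(s) = 2 (Y(s) = 1 + 1 = 2)
t(j, D) = 2 + D (t(j, D) = D + 2 = 2 + D)
C(r) = (-124 + r)*(-17 + r) (C(r) = (r - 17)*(r - 124) = (-17 + r)*(-124 + r) = (-124 + r)*(-17 + r))
1/C(t(-6, 6 - 8)) = 1/(2108 + (2 + (6 - 8))² - 141*(2 + (6 - 8))) = 1/(2108 + (2 - 2)² - 141*(2 - 2)) = 1/(2108 + 0² - 141*0) = 1/(2108 + 0 + 0) = 1/2108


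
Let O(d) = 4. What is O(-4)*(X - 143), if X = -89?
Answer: -928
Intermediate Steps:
O(-4)*(X - 143) = 4*(-89 - 143) = 4*(-232) = -928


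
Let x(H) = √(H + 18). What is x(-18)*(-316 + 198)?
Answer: 0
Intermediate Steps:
x(H) = √(18 + H)
x(-18)*(-316 + 198) = √(18 - 18)*(-316 + 198) = √0*(-118) = 0*(-118) = 0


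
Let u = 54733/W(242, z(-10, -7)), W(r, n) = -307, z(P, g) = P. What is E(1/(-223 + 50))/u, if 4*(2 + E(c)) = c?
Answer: 425195/37875236 ≈ 0.011226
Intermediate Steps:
E(c) = -2 + c/4
u = -54733/307 (u = 54733/(-307) = 54733*(-1/307) = -54733/307 ≈ -178.28)
E(1/(-223 + 50))/u = (-2 + 1/(4*(-223 + 50)))/(-54733/307) = (-2 + (¼)/(-173))*(-307/54733) = (-2 + (¼)*(-1/173))*(-307/54733) = (-2 - 1/692)*(-307/54733) = -1385/692*(-307/54733) = 425195/37875236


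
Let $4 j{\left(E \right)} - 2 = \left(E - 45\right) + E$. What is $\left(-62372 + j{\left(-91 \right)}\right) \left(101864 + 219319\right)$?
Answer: $- \frac{80203570479}{4} \approx -2.0051 \cdot 10^{10}$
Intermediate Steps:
$j{\left(E \right)} = - \frac{43}{4} + \frac{E}{2}$ ($j{\left(E \right)} = \frac{1}{2} + \frac{\left(E - 45\right) + E}{4} = \frac{1}{2} + \frac{\left(-45 + E\right) + E}{4} = \frac{1}{2} + \frac{-45 + 2 E}{4} = \frac{1}{2} + \left(- \frac{45}{4} + \frac{E}{2}\right) = - \frac{43}{4} + \frac{E}{2}$)
$\left(-62372 + j{\left(-91 \right)}\right) \left(101864 + 219319\right) = \left(-62372 + \left(- \frac{43}{4} + \frac{1}{2} \left(-91\right)\right)\right) \left(101864 + 219319\right) = \left(-62372 - \frac{225}{4}\right) 321183 = \left(- \frac{249713}{4}\right) 321183 = - \frac{80203570479}{4}$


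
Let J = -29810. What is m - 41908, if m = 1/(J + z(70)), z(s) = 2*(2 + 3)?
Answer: -1248858401/29800 ≈ -41908.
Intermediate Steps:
z(s) = 10 (z(s) = 2*5 = 10)
m = -1/29800 (m = 1/(-29810 + 10) = 1/(-29800) = -1/29800 ≈ -3.3557e-5)
m - 41908 = -1/29800 - 41908 = -1248858401/29800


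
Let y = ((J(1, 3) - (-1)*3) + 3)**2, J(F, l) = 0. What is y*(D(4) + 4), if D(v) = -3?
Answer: 36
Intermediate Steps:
y = 36 (y = ((0 - (-1)*3) + 3)**2 = ((0 - 1*(-3)) + 3)**2 = ((0 + 3) + 3)**2 = (3 + 3)**2 = 6**2 = 36)
y*(D(4) + 4) = 36*(-3 + 4) = 36*1 = 36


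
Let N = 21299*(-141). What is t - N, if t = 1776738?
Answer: 4779897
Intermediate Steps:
N = -3003159
t - N = 1776738 - 1*(-3003159) = 1776738 + 3003159 = 4779897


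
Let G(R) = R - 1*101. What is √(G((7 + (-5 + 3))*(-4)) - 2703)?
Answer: 2*I*√706 ≈ 53.141*I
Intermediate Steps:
G(R) = -101 + R (G(R) = R - 101 = -101 + R)
√(G((7 + (-5 + 3))*(-4)) - 2703) = √((-101 + (7 + (-5 + 3))*(-4)) - 2703) = √((-101 + (7 - 2)*(-4)) - 2703) = √((-101 + 5*(-4)) - 2703) = √((-101 - 20) - 2703) = √(-121 - 2703) = √(-2824) = 2*I*√706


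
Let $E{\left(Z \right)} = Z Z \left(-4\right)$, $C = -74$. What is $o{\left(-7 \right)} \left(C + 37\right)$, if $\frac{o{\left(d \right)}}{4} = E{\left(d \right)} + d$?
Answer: $30044$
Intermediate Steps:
$E{\left(Z \right)} = - 4 Z^{2}$ ($E{\left(Z \right)} = Z^{2} \left(-4\right) = - 4 Z^{2}$)
$o{\left(d \right)} = - 16 d^{2} + 4 d$ ($o{\left(d \right)} = 4 \left(- 4 d^{2} + d\right) = 4 \left(d - 4 d^{2}\right) = - 16 d^{2} + 4 d$)
$o{\left(-7 \right)} \left(C + 37\right) = 4 \left(-7\right) \left(1 - -28\right) \left(-74 + 37\right) = 4 \left(-7\right) \left(1 + 28\right) \left(-37\right) = 4 \left(-7\right) 29 \left(-37\right) = \left(-812\right) \left(-37\right) = 30044$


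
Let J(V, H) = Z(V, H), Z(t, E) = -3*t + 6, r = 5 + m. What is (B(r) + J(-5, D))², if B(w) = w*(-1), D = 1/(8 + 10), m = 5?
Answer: 121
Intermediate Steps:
D = 1/18 ≈ 0.055556
r = 10 (r = 5 + 5 = 10)
Z(t, E) = 6 - 3*t
J(V, H) = 6 - 3*V
B(w) = -w
(B(r) + J(-5, D))² = (-1*10 + (6 - 3*(-5)))² = (-10 + (6 + 15))² = (-10 + 21)² = 11² = 121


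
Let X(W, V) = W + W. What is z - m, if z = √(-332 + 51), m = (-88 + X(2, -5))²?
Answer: -7056 + I*√281 ≈ -7056.0 + 16.763*I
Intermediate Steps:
X(W, V) = 2*W
m = 7056 (m = (-88 + 2*2)² = (-88 + 4)² = (-84)² = 7056)
z = I*√281 (z = √(-281) = I*√281 ≈ 16.763*I)
z - m = I*√281 - 1*7056 = I*√281 - 7056 = -7056 + I*√281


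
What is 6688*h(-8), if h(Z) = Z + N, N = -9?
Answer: -113696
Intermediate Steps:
h(Z) = -9 + Z (h(Z) = Z - 9 = -9 + Z)
6688*h(-8) = 6688*(-9 - 8) = 6688*(-17) = -113696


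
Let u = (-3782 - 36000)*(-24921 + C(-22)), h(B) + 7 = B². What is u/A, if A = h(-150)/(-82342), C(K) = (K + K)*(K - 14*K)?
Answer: -122856232797220/22493 ≈ -5.4620e+9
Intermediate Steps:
h(B) = -7 + B²
C(K) = -26*K² (C(K) = (2*K)*(-13*K) = -26*K²)
u = 1492023910 (u = (-3782 - 36000)*(-24921 - 26*(-22)²) = -39782*(-24921 - 26*484) = -39782*(-24921 - 12584) = -39782*(-37505) = 1492023910)
A = -22493/82342 (A = (-7 + (-150)²)/(-82342) = (-7 + 22500)*(-1/82342) = 22493*(-1/82342) = -22493/82342 ≈ -0.27317)
u/A = 1492023910/(-22493/82342) = 1492023910*(-82342/22493) = -122856232797220/22493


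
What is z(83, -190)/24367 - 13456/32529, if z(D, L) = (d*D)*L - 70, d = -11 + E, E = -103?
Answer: 8307118034/113233449 ≈ 73.363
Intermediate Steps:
d = -114 (d = -11 - 103 = -114)
z(D, L) = -70 - 114*D*L (z(D, L) = (-114*D)*L - 70 = -114*D*L - 70 = -70 - 114*D*L)
z(83, -190)/24367 - 13456/32529 = (-70 - 114*83*(-190))/24367 - 13456/32529 = (-70 + 1797780)*(1/24367) - 13456*1/32529 = 1797710*(1/24367) - 13456/32529 = 1797710/24367 - 13456/32529 = 8307118034/113233449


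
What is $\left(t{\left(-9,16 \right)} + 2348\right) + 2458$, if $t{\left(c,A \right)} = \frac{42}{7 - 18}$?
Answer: $\frac{52824}{11} \approx 4802.2$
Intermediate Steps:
$t{\left(c,A \right)} = - \frac{42}{11}$ ($t{\left(c,A \right)} = \frac{42}{-11} = 42 \left(- \frac{1}{11}\right) = - \frac{42}{11}$)
$\left(t{\left(-9,16 \right)} + 2348\right) + 2458 = \left(- \frac{42}{11} + 2348\right) + 2458 = \frac{25786}{11} + 2458 = \frac{52824}{11}$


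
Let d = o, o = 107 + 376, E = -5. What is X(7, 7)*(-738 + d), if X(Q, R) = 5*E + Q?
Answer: 4590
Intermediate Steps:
X(Q, R) = -25 + Q (X(Q, R) = 5*(-5) + Q = -25 + Q)
o = 483
d = 483
X(7, 7)*(-738 + d) = (-25 + 7)*(-738 + 483) = -18*(-255) = 4590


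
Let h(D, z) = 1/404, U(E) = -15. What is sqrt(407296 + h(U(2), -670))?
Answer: 3*sqrt(1846589565)/202 ≈ 638.20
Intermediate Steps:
h(D, z) = 1/404
sqrt(407296 + h(U(2), -670)) = sqrt(407296 + 1/404) = sqrt(164547585/404) = 3*sqrt(1846589565)/202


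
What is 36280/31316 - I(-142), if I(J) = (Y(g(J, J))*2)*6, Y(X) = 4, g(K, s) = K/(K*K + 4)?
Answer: -366722/7829 ≈ -46.841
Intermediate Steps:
g(K, s) = K/(4 + K²) (g(K, s) = K/(K² + 4) = K/(4 + K²))
I(J) = 48 (I(J) = (4*2)*6 = 8*6 = 48)
36280/31316 - I(-142) = 36280/31316 - 1*48 = 36280*(1/31316) - 48 = 9070/7829 - 48 = -366722/7829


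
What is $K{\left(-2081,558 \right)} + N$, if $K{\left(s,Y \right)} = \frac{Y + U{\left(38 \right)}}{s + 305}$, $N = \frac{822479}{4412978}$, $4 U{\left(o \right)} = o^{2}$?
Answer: $- \frac{1297402039}{3918724464} \approx -0.33108$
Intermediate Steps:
$U{\left(o \right)} = \frac{o^{2}}{4}$
$N = \frac{822479}{4412978}$ ($N = 822479 \cdot \frac{1}{4412978} = \frac{822479}{4412978} \approx 0.18638$)
$K{\left(s,Y \right)} = \frac{361 + Y}{305 + s}$ ($K{\left(s,Y \right)} = \frac{Y + \frac{38^{2}}{4}}{s + 305} = \frac{Y + \frac{1}{4} \cdot 1444}{305 + s} = \frac{Y + 361}{305 + s} = \frac{361 + Y}{305 + s}$)
$K{\left(-2081,558 \right)} + N = \frac{361 + 558}{305 - 2081} + \frac{822479}{4412978} = \frac{1}{-1776} \cdot 919 + \frac{822479}{4412978} = \left(- \frac{1}{1776}\right) 919 + \frac{822479}{4412978} = - \frac{919}{1776} + \frac{822479}{4412978} = - \frac{1297402039}{3918724464}$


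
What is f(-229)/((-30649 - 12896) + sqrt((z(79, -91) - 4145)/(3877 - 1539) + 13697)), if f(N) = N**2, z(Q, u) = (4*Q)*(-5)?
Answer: -5338924340610/4433206486589 - 52441*sqrt(74857759018)/4433206486589 ≈ -1.2075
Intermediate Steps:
z(Q, u) = -20*Q
f(-229)/((-30649 - 12896) + sqrt((z(79, -91) - 4145)/(3877 - 1539) + 13697)) = (-229)**2/((-30649 - 12896) + sqrt((-20*79 - 4145)/(3877 - 1539) + 13697)) = 52441/(-43545 + sqrt((-1580 - 4145)/2338 + 13697)) = 52441/(-43545 + sqrt(-5725*1/2338 + 13697)) = 52441/(-43545 + sqrt(-5725/2338 + 13697)) = 52441/(-43545 + sqrt(32017861/2338)) = 52441/(-43545 + sqrt(74857759018)/2338)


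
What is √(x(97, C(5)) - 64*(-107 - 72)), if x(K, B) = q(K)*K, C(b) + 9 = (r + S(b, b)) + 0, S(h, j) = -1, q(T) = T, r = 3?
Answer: √20865 ≈ 144.45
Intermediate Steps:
C(b) = -7 (C(b) = -9 + ((3 - 1) + 0) = -9 + (2 + 0) = -9 + 2 = -7)
x(K, B) = K² (x(K, B) = K*K = K²)
√(x(97, C(5)) - 64*(-107 - 72)) = √(97² - 64*(-107 - 72)) = √(9409 - 64*(-179)) = √(9409 + 11456) = √20865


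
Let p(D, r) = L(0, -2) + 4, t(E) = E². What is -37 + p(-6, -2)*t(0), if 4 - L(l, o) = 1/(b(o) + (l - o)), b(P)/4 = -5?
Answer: -37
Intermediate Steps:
b(P) = -20 (b(P) = 4*(-5) = -20)
L(l, o) = 4 - 1/(-20 + l - o) (L(l, o) = 4 - 1/(-20 + (l - o)) = 4 - 1/(-20 + l - o))
p(D, r) = 145/18 (p(D, r) = (81 - 4*0 + 4*(-2))/(20 - 2 - 1*0) + 4 = (81 + 0 - 8)/(20 - 2 + 0) + 4 = 73/18 + 4 = 145/18)
-37 + p(-6, -2)*t(0) = -37 + (145/18)*0² = -37 + (145/18)*0 = -37 + 0 = -37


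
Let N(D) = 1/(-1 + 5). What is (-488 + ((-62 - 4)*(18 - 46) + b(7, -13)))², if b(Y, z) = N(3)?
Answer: 29604481/16 ≈ 1.8503e+6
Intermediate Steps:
N(D) = ¼ (N(D) = 1/4 = ¼)
b(Y, z) = ¼
(-488 + ((-62 - 4)*(18 - 46) + b(7, -13)))² = (-488 + ((-62 - 4)*(18 - 46) + ¼))² = (-488 + (-66*(-28) + ¼))² = (-488 + (1848 + ¼))² = (-488 + 7393/4)² = (5441/4)² = 29604481/16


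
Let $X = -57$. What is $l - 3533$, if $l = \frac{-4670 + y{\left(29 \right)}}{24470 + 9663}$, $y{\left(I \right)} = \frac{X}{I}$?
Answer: $- \frac{317936388}{89987} \approx -3533.1$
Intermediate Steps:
$y{\left(I \right)} = - \frac{57}{I}$
$l = - \frac{12317}{89987}$ ($l = \frac{-4670 - \frac{57}{29}}{24470 + 9663} = \frac{-4670 - \frac{57}{29}}{34133} = \left(-4670 - \frac{57}{29}\right) \frac{1}{34133} = \left(- \frac{135487}{29}\right) \frac{1}{34133} = - \frac{12317}{89987} \approx -0.13688$)
$l - 3533 = - \frac{12317}{89987} - 3533 = - \frac{317936388}{89987}$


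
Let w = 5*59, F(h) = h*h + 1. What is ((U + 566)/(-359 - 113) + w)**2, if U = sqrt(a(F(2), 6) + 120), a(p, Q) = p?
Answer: 19230478401/222784 - 346685*sqrt(5)/55696 ≈ 86305.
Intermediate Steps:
F(h) = 1 + h**2 (F(h) = h**2 + 1 = 1 + h**2)
w = 295
U = 5*sqrt(5) (U = sqrt((1 + 2**2) + 120) = sqrt((1 + 4) + 120) = sqrt(5 + 120) = sqrt(125) = 5*sqrt(5) ≈ 11.180)
((U + 566)/(-359 - 113) + w)**2 = ((5*sqrt(5) + 566)/(-359 - 113) + 295)**2 = ((566 + 5*sqrt(5))/(-472) + 295)**2 = ((566 + 5*sqrt(5))*(-1/472) + 295)**2 = ((-283/236 - 5*sqrt(5)/472) + 295)**2 = (69337/236 - 5*sqrt(5)/472)**2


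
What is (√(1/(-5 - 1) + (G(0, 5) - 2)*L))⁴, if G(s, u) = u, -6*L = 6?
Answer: 361/36 ≈ 10.028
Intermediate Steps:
L = -1 (L = -⅙*6 = -1)
(√(1/(-5 - 1) + (G(0, 5) - 2)*L))⁴ = (√(1/(-5 - 1) + (5 - 2)*(-1)))⁴ = (√(1/(-6) + 3*(-1)))⁴ = (√(-⅙ - 3))⁴ = (√(-19/6))⁴ = (I*√114/6)⁴ = 361/36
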